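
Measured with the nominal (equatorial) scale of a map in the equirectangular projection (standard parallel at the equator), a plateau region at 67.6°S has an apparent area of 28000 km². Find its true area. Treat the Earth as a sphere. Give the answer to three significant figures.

For the equirectangular projection with φ₀ = 0 (plate carrée), h = 1 along meridians and k = sec φ along parallels.
Areal scale = h·k = 1 × sec φ; at 67.6°, h = 1.000, k = 2.624, so h·k = 2.624.
True area = apparent / (areal scale) = 28000 / 2.624 ≈ 10700 km².

10700 km²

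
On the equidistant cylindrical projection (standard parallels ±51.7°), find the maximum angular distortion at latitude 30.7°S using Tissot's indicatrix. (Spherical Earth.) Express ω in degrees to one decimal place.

18.7°

In the equirectangular projection with standard parallel φ₀ = 51.7° (x = Rλ cos φ₀, y = Rφ), meridians are true-scale (h = 1) and the parallel scale is k = cos φ₀ / cos φ.
At 30.7°: h = 1.000, k = 0.7208; principal scales a = 1.000, b = 0.7208.
sin(ω/2) = (a − b)/(a + b) = 0.2792/1.721 = 0.1623, so ω = 2 arcsin(0.1623) ≈ 18.7°.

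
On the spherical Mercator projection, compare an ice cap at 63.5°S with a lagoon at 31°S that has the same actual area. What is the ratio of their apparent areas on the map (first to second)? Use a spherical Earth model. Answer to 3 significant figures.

3.69

On Mercator, area is exaggerated by sec²φ = 1/cos²φ.
At 63.5°: sec²(63.5°) = 1/0.4462² = 5.023.
At 31°: sec²(31°) = 1/0.8572² = 1.361.
Ratio = 5.023/1.361 = cos²(31°)/cos²(63.5°) ≈ 3.69.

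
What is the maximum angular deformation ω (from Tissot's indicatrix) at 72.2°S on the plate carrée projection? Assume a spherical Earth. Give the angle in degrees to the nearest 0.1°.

Plate carrée maps x = Rλ, y = Rφ. The meridian scale is h = 1 and the parallel scale is k = 1/cos φ = sec φ.
At 72.2°: h = 1.000, k = 3.271; principal scales a = 3.271, b = 1.000.
sin(ω/2) = (a − b)/(a + b) = 2.271/4.271 = 0.5318, so ω = 2 arcsin(0.5318) ≈ 64.2°.

64.2°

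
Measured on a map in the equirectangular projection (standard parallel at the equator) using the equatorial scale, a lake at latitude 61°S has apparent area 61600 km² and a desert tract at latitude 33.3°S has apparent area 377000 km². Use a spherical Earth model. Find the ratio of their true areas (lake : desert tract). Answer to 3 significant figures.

0.0948

Plate carrée has h = 1 and k = sec φ, giving areal scale sec φ; true area = (apparent area) · cos φ.
True area of lake: 61600 × cos(61°) = 61600 × 0.4848 = 29860 km².
True area of desert tract: 377000 × cos(33.3°) = 377000 × 0.8358 = 315100 km².
Ratio = 29860 / 315100 ≈ 0.0948.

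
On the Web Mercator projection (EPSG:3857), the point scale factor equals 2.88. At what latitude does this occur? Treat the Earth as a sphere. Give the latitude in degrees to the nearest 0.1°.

Mercator scale is k = sec φ = 1/cos φ.
1/cos φ = 2.88  ⇒  cos φ = 0.3472  ⇒  φ = arccos(0.3472) ≈ 69.7°.

69.7°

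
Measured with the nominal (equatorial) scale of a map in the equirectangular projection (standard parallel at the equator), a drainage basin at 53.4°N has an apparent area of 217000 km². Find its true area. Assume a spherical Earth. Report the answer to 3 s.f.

129000 km²

In the plate carrée (x = Rλ, y = Rφ), meridians are true-scale (h = 1) and parallels are stretched by k = sec φ.
Areal scale = h·k = 1 × sec φ; at 53.4°, h = 1.000, k = 1.677, so h·k = 1.677.
True area = apparent / (areal scale) = 217000 / 1.677 ≈ 129000 km².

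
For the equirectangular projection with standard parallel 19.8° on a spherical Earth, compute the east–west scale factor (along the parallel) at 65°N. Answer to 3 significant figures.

The equidistant cylindrical projection with φ₀ = 19.8° has h = 1 (meridians true) and k = cos φ₀ / cos φ along parallels.
k = cos 19.8° / cos 65° = 0.9409/0.4226 = 2.226.

2.23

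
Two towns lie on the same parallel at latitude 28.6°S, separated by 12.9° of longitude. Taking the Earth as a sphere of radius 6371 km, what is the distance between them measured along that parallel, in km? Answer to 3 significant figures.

1260 km

Arc length along a parallel = R cos φ · Δλ (with Δλ in radians).
= 6371 × cos 28.6° × (12.9° × π/180) = 6371 × 0.8780 × 0.2251 ≈ 1260 km.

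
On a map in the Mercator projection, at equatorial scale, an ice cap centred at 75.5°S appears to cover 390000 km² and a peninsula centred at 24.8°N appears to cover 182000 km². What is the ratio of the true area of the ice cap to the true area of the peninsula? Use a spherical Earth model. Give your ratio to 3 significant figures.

Mercator's areal exaggeration is sec²φ; hence true area = (apparent area) · cos²φ.
True area of ice cap: 390000 × cos²(75.5°) = 390000 × 0.06269 = 24450 km².
True area of peninsula: 182000 × cos²(24.8°) = 182000 × 0.8241 = 150000 km².
Ratio = 24450 / 150000 ≈ 0.163.

0.163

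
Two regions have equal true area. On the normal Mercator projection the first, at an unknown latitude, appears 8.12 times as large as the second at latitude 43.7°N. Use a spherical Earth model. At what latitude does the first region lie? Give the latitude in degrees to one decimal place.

For equal true areas on Mercator, apparent areas scale as sec²φ, so the ratio is cos²φ₂ / cos²φ₁.
cos²φ₂ / cos²φ₁ = 8.12  ⇒  cos φ₁ = cos 43.7° / √8.12 = 0.7230/2.850 = 0.2537.
φ₁ = arccos(0.2537) ≈ 75.3°.

75.3°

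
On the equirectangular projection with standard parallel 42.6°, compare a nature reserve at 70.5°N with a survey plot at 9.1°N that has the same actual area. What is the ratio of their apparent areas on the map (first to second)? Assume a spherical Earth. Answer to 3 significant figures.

2.96

With standard parallel φ₀ = 42.6°, the equirectangular projection gives x = Rλ cos φ₀, y = Rφ, so h = 1 and k = cos 42.6° / cos φ.
Areal scale at 70.5°: h·k = 1.000 × 2.205 = 2.205.
Areal scale at 9.1°: h·k = 1.000 × 0.7455 = 0.7455.
Ratio = 2.205/0.7455 ≈ 2.96.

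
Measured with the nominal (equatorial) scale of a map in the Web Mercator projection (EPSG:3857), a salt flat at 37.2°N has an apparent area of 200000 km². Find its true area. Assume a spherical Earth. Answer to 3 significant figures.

Mercator is conformal, so the point scale is isotropic: h = k = sec φ = 1/cos φ.
Areal scale = k² = sec²φ = 1/cos²(37.2°) = 1/0.7965² = 1.576.
True area = apparent / (areal scale) = 200000 / 1.576 ≈ 127000 km².

127000 km²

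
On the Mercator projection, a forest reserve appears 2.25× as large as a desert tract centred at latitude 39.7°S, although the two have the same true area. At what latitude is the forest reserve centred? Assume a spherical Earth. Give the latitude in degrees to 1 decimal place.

For equal true areas on Mercator, apparent areas scale as sec²φ, so the ratio is cos²φ₂ / cos²φ₁.
cos²φ₂ / cos²φ₁ = 2.25  ⇒  cos φ₁ = cos 39.7° / √2.25 = 0.7694/1.500 = 0.5129.
φ₁ = arccos(0.5129) ≈ 59.1°.

59.1°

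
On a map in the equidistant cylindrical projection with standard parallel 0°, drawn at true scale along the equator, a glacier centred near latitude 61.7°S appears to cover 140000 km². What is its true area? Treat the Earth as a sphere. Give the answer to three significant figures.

For the equirectangular projection with φ₀ = 0 (plate carrée), h = 1 along meridians and k = sec φ along parallels.
Areal scale = h·k = 1 × sec φ; at 61.7°, h = 1.000, k = 2.109, so h·k = 2.109.
True area = apparent / (areal scale) = 140000 / 2.109 ≈ 66400 km².

66400 km²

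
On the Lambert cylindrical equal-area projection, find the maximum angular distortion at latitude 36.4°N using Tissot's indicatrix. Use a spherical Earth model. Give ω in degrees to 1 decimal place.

24.7°

The Lambert cylindrical equal-area projection is the cylindrical equal-area projection with its standard parallel at the equator (φ₀ = 0). A cylindrical equal-area projection with standard parallel φ₀ has meridian scale h = cos φ / cos φ₀ and parallel scale k = cos φ₀ / cos φ (so areas are preserved, h·k = 1).
At 36.4°: h = 0.8049, k = 1.242; principal scales a = 1.242, b = 0.8049.
sin(ω/2) = (a − b)/(a + b) = 0.4375/2.047 = 0.2137, so ω = 2 arcsin(0.2137) ≈ 24.7°.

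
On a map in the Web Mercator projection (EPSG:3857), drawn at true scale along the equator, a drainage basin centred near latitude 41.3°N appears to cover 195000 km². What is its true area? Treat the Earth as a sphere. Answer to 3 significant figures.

For Mercator, h = k = sec φ (a conformal cylindrical projection has a single point scale, 1/cos φ).
Areal scale = k² = sec²φ = 1/cos²(41.3°) = 1/0.7513² = 1.772.
True area = apparent / (areal scale) = 195000 / 1.772 ≈ 110000 km².

110000 km²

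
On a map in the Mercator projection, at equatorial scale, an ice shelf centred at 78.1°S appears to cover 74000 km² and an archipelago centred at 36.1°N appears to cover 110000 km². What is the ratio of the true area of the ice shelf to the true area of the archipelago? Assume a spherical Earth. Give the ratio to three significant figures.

Mercator's areal exaggeration is sec²φ; hence true area = (apparent area) · cos²φ.
True area of ice shelf: 74000 × cos²(78.1°) = 74000 × 0.04252 = 3146 km².
True area of archipelago: 110000 × cos²(36.1°) = 110000 × 0.6528 = 71810 km².
Ratio = 3146 / 71810 ≈ 0.0438.

0.0438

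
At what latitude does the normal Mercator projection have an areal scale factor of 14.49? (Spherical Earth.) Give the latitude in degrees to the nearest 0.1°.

Mercator areal scale is sec²φ.
sec²φ = 14.49  ⇒  cos²φ = 0.06901  ⇒  cos φ = 0.2627.
φ = arccos(0.2627) ≈ 74.8°.

74.8°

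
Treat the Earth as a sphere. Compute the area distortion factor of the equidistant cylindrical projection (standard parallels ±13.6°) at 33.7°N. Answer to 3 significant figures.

With standard parallel φ₀ = 13.6°, the equirectangular projection gives x = Rλ cos φ₀, y = Rφ, so h = 1 and k = cos 13.6° / cos φ.
Areal scale = h·k = 1 × cos φ₀ / cos φ; at 33.7°, h = 1.000, k = 1.168, so h·k = 1.168.

1.17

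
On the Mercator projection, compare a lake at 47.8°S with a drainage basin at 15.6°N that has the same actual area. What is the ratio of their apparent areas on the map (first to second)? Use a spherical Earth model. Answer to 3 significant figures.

Mercator areal scale is sec²φ.
At 47.8°: sec²(47.8°) = 1/0.6717² = 2.216.
At 15.6°: sec²(15.6°) = 1/0.9632² = 1.078.
Ratio = 2.216/1.078 = cos²(15.6°)/cos²(47.8°) ≈ 2.06.

2.06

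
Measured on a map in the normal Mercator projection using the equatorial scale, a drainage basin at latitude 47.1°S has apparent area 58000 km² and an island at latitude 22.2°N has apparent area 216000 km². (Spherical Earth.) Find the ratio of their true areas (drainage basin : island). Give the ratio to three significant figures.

On Mercator the areal scale is sec²φ, so true area = apparent × cos²φ.
True area of drainage basin: 58000 × cos²(47.1°) = 58000 × 0.4634 = 26880 km².
True area of island: 216000 × cos²(22.2°) = 216000 × 0.8572 = 185200 km².
Ratio = 26880 / 185200 ≈ 0.145.

0.145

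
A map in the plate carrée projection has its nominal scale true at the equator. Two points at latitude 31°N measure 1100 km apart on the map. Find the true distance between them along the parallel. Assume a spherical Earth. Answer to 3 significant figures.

943 km

Plate carrée maps x = Rλ, y = Rφ. The meridian scale is h = 1 and the parallel scale is k = 1/cos φ = sec φ.
Along the parallel at 31°, map distances are exaggerated by k = sec 31° = 1.167.
True distance = 1100 / 1.167 = 1100 × cos 31° ≈ 943 km.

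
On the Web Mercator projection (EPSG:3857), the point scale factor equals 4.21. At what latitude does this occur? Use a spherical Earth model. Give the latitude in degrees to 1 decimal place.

76.3°

Mercator scale is k = sec φ = 1/cos φ.
1/cos φ = 4.21  ⇒  cos φ = 0.2375  ⇒  φ = arccos(0.2375) ≈ 76.3°.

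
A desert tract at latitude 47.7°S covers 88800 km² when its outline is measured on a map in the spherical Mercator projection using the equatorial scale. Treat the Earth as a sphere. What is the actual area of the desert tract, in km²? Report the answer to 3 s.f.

The Mercator projection is conformal; its linear scale factor is the same in every direction and equals sec φ = 1/cos φ.
Areal scale = k² = sec²φ = 1/cos²(47.7°) = 1/0.6730² = 2.208.
True area = apparent / (areal scale) = 88800 / 2.208 ≈ 40200 km².

40200 km²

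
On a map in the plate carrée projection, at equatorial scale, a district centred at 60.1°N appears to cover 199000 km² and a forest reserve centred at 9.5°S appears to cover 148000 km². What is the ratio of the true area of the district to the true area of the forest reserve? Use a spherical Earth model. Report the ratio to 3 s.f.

On the plate carrée, areal scale = h·k = 1 × sec φ, so true area = apparent × cos φ.
True area of district: 199000 × cos(60.1°) = 199000 × 0.4985 = 99200 km².
True area of forest reserve: 148000 × cos(9.5°) = 148000 × 0.9863 = 146000 km².
Ratio = 99200 / 146000 ≈ 0.680.

0.680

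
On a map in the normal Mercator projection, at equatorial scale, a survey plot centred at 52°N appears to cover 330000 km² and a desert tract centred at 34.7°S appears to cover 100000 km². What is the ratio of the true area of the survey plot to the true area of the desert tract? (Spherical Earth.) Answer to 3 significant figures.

1.85

Mercator's areal exaggeration is sec²φ; hence true area = (apparent area) · cos²φ.
True area of survey plot: 330000 × cos²(52°) = 330000 × 0.3790 = 125100 km².
True area of desert tract: 100000 × cos²(34.7°) = 100000 × 0.6759 = 67590 km².
Ratio = 125100 / 67590 ≈ 1.85.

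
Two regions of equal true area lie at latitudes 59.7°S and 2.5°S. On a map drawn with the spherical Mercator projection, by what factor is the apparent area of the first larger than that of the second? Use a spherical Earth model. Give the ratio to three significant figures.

3.92

On Mercator, area is exaggerated by sec²φ = 1/cos²φ.
At 59.7°: sec²(59.7°) = 1/0.5045² = 3.929.
At 2.5°: sec²(2.5°) = 1/0.9990² = 1.002.
Ratio = 3.929/1.002 = cos²(2.5°)/cos²(59.7°) ≈ 3.92.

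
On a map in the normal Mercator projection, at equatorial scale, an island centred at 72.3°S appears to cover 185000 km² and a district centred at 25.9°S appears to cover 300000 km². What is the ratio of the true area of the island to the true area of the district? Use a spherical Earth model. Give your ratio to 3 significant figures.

0.0704

Mercator's areal exaggeration is sec²φ; hence true area = (apparent area) · cos²φ.
True area of island: 185000 × cos²(72.3°) = 185000 × 0.09244 = 17100 km².
True area of district: 300000 × cos²(25.9°) = 300000 × 0.8092 = 242800 km².
Ratio = 17100 / 242800 ≈ 0.0704.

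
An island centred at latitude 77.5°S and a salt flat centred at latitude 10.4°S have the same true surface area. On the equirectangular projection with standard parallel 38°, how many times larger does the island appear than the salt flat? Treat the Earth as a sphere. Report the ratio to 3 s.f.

With standard parallel φ₀ = 38°, the equirectangular projection gives x = Rλ cos φ₀, y = Rφ, so h = 1 and k = cos 38° / cos φ.
Areal scale at 77.5°: h·k = 1.000 × 3.641 = 3.641.
Areal scale at 10.4°: h·k = 1.000 × 0.8012 = 0.8012.
Ratio = 3.641/0.8012 ≈ 4.54.

4.54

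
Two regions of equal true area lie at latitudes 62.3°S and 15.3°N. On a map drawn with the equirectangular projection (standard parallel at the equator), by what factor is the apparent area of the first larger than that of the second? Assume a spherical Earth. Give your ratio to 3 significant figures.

Plate carrée maps x = Rλ, y = Rφ. The meridian scale is h = 1 and the parallel scale is k = 1/cos φ = sec φ.
Areal scale at 62.3°: h·k = 1.000 × 2.151 = 2.151.
Areal scale at 15.3°: h·k = 1.000 × 1.037 = 1.037.
Ratio = 2.151/1.037 ≈ 2.08.

2.08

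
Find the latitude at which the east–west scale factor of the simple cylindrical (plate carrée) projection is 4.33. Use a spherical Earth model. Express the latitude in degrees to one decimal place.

76.6°

Plate carrée: h = 1, k = sec φ along parallels.
sec φ = 4.33  ⇒  cos φ = 0.2309  ⇒  φ ≈ 76.6°.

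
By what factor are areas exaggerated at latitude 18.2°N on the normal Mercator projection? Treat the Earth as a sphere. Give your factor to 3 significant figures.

1.11

Mercator is conformal, so the point scale is isotropic: h = k = sec φ = 1/cos φ.
Areal scale = k² = sec²φ = 1/cos²(18.2°) = 1/0.9500² = 1.108.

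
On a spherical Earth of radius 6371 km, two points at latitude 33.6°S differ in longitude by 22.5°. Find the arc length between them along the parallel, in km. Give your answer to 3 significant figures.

2080 km

Arc length along a parallel = R cos φ · Δλ (with Δλ in radians).
= 6371 × cos 33.6° × (22.5° × π/180) = 6371 × 0.8329 × 0.3927 ≈ 2080 km.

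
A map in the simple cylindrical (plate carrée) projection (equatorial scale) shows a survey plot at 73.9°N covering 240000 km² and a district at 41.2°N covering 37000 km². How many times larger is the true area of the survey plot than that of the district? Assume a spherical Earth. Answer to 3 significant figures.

2.39

Plate carrée has h = 1 and k = sec φ, giving areal scale sec φ; true area = (apparent area) · cos φ.
True area of survey plot: 240000 × cos(73.9°) = 240000 × 0.2773 = 66560 km².
True area of district: 37000 × cos(41.2°) = 37000 × 0.7524 = 27840 km².
Ratio = 66560 / 27840 ≈ 2.39.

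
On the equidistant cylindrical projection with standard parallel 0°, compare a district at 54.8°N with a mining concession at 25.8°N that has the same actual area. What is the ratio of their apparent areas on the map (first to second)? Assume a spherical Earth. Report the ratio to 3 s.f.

In the plate carrée (x = Rλ, y = Rφ), meridians are true-scale (h = 1) and parallels are stretched by k = sec φ.
Areal scale at 54.8°: h·k = 1.000 × 1.735 = 1.735.
Areal scale at 25.8°: h·k = 1.000 × 1.111 = 1.111.
Ratio = 1.735/1.111 ≈ 1.56.

1.56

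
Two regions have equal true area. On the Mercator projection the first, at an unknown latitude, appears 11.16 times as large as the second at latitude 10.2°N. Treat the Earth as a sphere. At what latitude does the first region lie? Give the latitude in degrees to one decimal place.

72.9°

Mercator areal scale is sec²φ, so apparent-area ratio = sec²φ₁ / sec²φ₂ = cos²φ₂ / cos²φ₁.
cos²φ₂ / cos²φ₁ = 11.16  ⇒  cos φ₁ = cos 10.2° / √11.16 = 0.9842/3.341 = 0.2946.
φ₁ = arccos(0.2946) ≈ 72.9°.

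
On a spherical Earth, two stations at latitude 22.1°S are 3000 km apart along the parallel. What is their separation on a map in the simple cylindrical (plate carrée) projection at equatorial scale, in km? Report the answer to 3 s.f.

3240 km

Plate carrée maps x = Rλ, y = Rφ. The meridian scale is h = 1 and the parallel scale is k = 1/cos φ = sec φ.
Along the parallel, k = sec 22.1° = 1/0.9265 = 1.079.
Map distance = 3000 × 1.079 ≈ 3240 km.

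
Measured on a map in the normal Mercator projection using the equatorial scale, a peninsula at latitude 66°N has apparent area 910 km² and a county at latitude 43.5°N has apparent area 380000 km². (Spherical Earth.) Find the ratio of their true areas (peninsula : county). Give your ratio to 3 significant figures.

0.000753

Since Mercator area scale is 1/cos²φ, the true area equals the apparent area multiplied by cos²φ.
True area of peninsula: 910 × cos²(66°) = 910 × 0.1654 = 150.5 km².
True area of county: 380000 × cos²(43.5°) = 380000 × 0.5262 = 199900 km².
Ratio = 150.5 / 199900 ≈ 0.000753.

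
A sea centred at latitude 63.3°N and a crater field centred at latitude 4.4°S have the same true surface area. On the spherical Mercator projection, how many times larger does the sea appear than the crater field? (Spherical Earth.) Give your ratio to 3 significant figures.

Mercator areal scale is sec²φ.
At 63.3°: sec²(63.3°) = 1/0.4493² = 4.953.
At 4.4°: sec²(4.4°) = 1/0.9971² = 1.006.
Ratio = 4.953/1.006 = cos²(4.4°)/cos²(63.3°) ≈ 4.92.

4.92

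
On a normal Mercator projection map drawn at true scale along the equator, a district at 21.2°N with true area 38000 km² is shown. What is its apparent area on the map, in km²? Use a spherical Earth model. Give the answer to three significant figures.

Mercator is conformal, so the point scale is isotropic: h = k = sec φ = 1/cos φ.
Areal scale = k² = sec²φ = 1/cos²(21.2°) = 1/0.9323² = 1.150.
Apparent area = 38000 × 1.150 ≈ 43700 km².

43700 km²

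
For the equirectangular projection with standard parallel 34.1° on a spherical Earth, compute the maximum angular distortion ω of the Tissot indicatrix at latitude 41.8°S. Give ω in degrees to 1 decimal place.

6.0°

In the equirectangular projection with standard parallel φ₀ = 34.1° (x = Rλ cos φ₀, y = Rφ), meridians are true-scale (h = 1) and the parallel scale is k = cos φ₀ / cos φ.
At 41.8°: h = 1.000, k = 1.111; principal scales a = 1.111, b = 1.000.
sin(ω/2) = (a − b)/(a + b) = 0.1108/2.111 = 0.05248, so ω = 2 arcsin(0.05248) ≈ 6.0°.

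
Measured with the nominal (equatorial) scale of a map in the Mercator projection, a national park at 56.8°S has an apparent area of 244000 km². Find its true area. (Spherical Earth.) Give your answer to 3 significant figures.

73200 km²

The Mercator projection is conformal; its linear scale factor is the same in every direction and equals sec φ = 1/cos φ.
Areal scale = k² = sec²φ = 1/cos²(56.8°) = 1/0.5476² = 3.335.
True area = apparent / (areal scale) = 244000 / 3.335 ≈ 73200 km².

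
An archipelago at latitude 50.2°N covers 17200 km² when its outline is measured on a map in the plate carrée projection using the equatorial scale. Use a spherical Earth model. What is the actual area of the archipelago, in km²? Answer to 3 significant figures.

11000 km²

Plate carrée maps x = Rλ, y = Rφ. The meridian scale is h = 1 and the parallel scale is k = 1/cos φ = sec φ.
Areal scale = h·k = 1 × sec φ; at 50.2°, h = 1.000, k = 1.562, so h·k = 1.562.
True area = apparent / (areal scale) = 17200 / 1.562 ≈ 11000 km².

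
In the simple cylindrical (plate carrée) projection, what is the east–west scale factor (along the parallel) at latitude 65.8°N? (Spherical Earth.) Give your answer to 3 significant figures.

2.44

In the plate carrée (x = Rλ, y = Rφ), meridians are true-scale (h = 1) and parallels are stretched by k = sec φ.
k = 1/cos 65.8° = 1/0.4099 = 2.439.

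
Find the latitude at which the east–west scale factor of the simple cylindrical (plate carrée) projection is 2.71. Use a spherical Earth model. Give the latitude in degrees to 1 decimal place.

Plate carrée: h = 1, k = sec φ along parallels.
sec φ = 2.71  ⇒  cos φ = 0.3690  ⇒  φ ≈ 68.3°.

68.3°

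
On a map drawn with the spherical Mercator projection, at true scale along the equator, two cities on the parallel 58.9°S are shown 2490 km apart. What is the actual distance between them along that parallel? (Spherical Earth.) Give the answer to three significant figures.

Mercator is conformal, so the point scale is isotropic: h = k = sec φ = 1/cos φ.
Along the parallel at 58.9°, map distances are exaggerated by k = sec 58.9° = 1.936.
True distance = 2490 / 1.936 = 2490 × cos 58.9° ≈ 1290 km.

1290 km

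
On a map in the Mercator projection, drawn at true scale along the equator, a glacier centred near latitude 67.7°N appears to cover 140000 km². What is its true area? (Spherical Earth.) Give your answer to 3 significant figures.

Mercator is conformal, so the point scale is isotropic: h = k = sec φ = 1/cos φ.
Areal scale = k² = sec²φ = 1/cos²(67.7°) = 1/0.3795² = 6.945.
True area = apparent / (areal scale) = 140000 / 6.945 ≈ 20200 km².

20200 km²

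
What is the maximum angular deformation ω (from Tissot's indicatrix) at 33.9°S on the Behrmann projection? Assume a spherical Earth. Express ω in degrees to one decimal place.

The Behrmann projection is cylindrical equal-area with φ₀ = 30°. For cylindrical equal-area with standard parallel φ₀, h = cos φ / cos φ₀ and k = cos φ₀ / cos φ, so h·k = 1.
At 33.9°: h = 0.9584, k = 1.043; principal scales a = 1.043, b = 0.9584.
sin(ω/2) = (a − b)/(a + b) = 0.08497/2.002 = 0.04245, so ω = 2 arcsin(0.04245) ≈ 4.9°.

4.9°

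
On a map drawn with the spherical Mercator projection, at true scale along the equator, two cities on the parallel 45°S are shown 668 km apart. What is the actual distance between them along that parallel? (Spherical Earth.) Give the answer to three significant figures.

472 km

The Mercator projection is conformal; its linear scale factor is the same in every direction and equals sec φ = 1/cos φ.
Along the parallel at 45°, map distances are exaggerated by k = sec 45° = 1.414.
True distance = 668 / 1.414 = 668 × cos 45° ≈ 472 km.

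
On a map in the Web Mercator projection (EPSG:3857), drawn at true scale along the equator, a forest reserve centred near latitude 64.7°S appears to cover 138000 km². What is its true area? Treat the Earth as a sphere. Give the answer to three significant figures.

For Mercator, h = k = sec φ (a conformal cylindrical projection has a single point scale, 1/cos φ).
Areal scale = k² = sec²φ = 1/cos²(64.7°) = 1/0.4274² = 5.475.
True area = apparent / (areal scale) = 138000 / 5.475 ≈ 25200 km².

25200 km²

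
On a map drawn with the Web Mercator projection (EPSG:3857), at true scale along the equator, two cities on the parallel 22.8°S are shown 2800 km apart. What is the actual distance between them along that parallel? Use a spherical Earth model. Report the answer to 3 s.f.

The Mercator projection is conformal; its linear scale factor is the same in every direction and equals sec φ = 1/cos φ.
Along the parallel at 22.8°, map distances are exaggerated by k = sec 22.8° = 1.085.
True distance = 2800 / 1.085 = 2800 × cos 22.8° ≈ 2580 km.

2580 km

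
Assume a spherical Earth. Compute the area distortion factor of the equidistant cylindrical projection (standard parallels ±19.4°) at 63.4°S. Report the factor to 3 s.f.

With standard parallel φ₀ = 19.4°, the equirectangular projection gives x = Rλ cos φ₀, y = Rφ, so h = 1 and k = cos 19.4° / cos φ.
Areal scale = h·k = 1 × cos φ₀ / cos φ; at 63.4°, h = 1.000, k = 2.107, so h·k = 2.107.

2.11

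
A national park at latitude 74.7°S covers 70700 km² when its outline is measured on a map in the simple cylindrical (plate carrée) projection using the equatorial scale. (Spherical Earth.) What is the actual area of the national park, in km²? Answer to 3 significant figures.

Plate carrée maps x = Rλ, y = Rφ. The meridian scale is h = 1 and the parallel scale is k = 1/cos φ = sec φ.
Areal scale = h·k = 1 × sec φ; at 74.7°, h = 1.000, k = 3.790, so h·k = 3.790.
True area = apparent / (areal scale) = 70700 / 3.790 ≈ 18700 km².

18700 km²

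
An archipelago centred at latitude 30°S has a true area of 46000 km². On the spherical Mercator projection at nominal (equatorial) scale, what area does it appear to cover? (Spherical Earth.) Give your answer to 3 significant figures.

61300 km²

The Mercator projection is conformal; its linear scale factor is the same in every direction and equals sec φ = 1/cos φ.
Areal scale = k² = sec²φ = 1/cos²(30°) = 1/0.8660² = 1.333.
Apparent area = 46000 × 1.333 ≈ 61300 km².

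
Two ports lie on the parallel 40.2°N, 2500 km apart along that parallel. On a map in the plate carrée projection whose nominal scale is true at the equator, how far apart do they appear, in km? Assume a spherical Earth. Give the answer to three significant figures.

3270 km

Plate carrée maps x = Rλ, y = Rφ. The meridian scale is h = 1 and the parallel scale is k = 1/cos φ = sec φ.
Along the parallel, k = sec 40.2° = 1/0.7638 = 1.309.
Map distance = 2500 × 1.309 ≈ 3270 km.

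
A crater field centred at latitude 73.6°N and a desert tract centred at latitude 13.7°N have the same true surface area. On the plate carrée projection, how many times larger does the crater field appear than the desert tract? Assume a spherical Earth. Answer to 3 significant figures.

For the equirectangular projection with φ₀ = 0 (plate carrée), h = 1 along meridians and k = sec φ along parallels.
Areal scale at 73.6°: h·k = 1.000 × 3.542 = 3.542.
Areal scale at 13.7°: h·k = 1.000 × 1.029 = 1.029.
Ratio = 3.542/1.029 ≈ 3.44.

3.44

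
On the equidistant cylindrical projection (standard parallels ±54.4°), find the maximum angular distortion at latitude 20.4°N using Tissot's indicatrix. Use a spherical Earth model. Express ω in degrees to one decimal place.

The equidistant cylindrical projection with φ₀ = 54.4° has h = 1 (meridians true) and k = cos φ₀ / cos φ along parallels.
At 20.4°: h = 1.000, k = 0.6211; principal scales a = 1.000, b = 0.6211.
sin(ω/2) = (a − b)/(a + b) = 0.3789/1.621 = 0.2337, so ω = 2 arcsin(0.2337) ≈ 27.0°.

27.0°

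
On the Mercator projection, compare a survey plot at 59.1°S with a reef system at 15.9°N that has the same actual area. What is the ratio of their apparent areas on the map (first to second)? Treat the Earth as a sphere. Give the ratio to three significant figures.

3.51

Mercator areal scale is sec²φ.
At 59.1°: sec²(59.1°) = 1/0.5135² = 3.792.
At 15.9°: sec²(15.9°) = 1/0.9617² = 1.081.
Ratio = 3.792/1.081 = cos²(15.9°)/cos²(59.1°) ≈ 3.51.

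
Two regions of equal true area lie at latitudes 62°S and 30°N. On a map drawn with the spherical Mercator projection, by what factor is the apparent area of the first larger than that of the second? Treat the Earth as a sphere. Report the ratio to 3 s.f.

On Mercator, area is exaggerated by sec²φ = 1/cos²φ.
At 62°: sec²(62°) = 1/0.4695² = 4.537.
At 30°: sec²(30°) = 1/0.8660² = 1.333.
Ratio = 4.537/1.333 = cos²(30°)/cos²(62°) ≈ 3.40.

3.40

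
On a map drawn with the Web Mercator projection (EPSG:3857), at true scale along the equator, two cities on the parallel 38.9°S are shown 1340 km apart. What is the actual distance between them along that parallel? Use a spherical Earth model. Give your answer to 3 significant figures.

1040 km

Mercator is conformal, so the point scale is isotropic: h = k = sec φ = 1/cos φ.
Along the parallel at 38.9°, map distances are exaggerated by k = sec 38.9° = 1.285.
True distance = 1340 / 1.285 = 1340 × cos 38.9° ≈ 1040 km.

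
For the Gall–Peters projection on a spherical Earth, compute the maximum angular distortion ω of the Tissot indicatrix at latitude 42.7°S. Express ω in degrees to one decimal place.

4.4°

Gall–Peters is a cylindrical equal-area projection with standard parallels at ±45°. For cylindrical equal-area with standard parallel φ₀, h = cos φ / cos φ₀ and k = cos φ₀ / cos φ, so h·k = 1.
At 42.7°: h = 1.039, k = 0.9622; principal scales a = 1.039, b = 0.9622.
sin(ω/2) = (a − b)/(a + b) = 0.07716/2.001 = 0.03855, so ω = 2 arcsin(0.03855) ≈ 4.4°.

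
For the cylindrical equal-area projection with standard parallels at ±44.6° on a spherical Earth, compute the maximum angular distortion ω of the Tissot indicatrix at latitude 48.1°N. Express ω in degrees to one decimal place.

7.3°

For cylindrical equal-area with standard parallel φ₀, h = cos φ / cos φ₀ and k = cos φ₀ / cos φ, so h·k = 1.
At 48.1°: h = 0.9379, k = 1.066; principal scales a = 1.066, b = 0.9379.
sin(ω/2) = (a − b)/(a + b) = 0.1282/2.004 = 0.06399, so ω = 2 arcsin(0.06399) ≈ 7.3°.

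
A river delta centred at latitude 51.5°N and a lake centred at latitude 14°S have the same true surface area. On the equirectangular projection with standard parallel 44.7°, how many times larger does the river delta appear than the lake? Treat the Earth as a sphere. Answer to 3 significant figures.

1.56

The equidistant cylindrical projection with φ₀ = 44.7° has h = 1 (meridians true) and k = cos φ₀ / cos φ along parallels.
Areal scale at 51.5°: h·k = 1.000 × 1.142 = 1.142.
Areal scale at 14°: h·k = 1.000 × 0.7326 = 0.7326.
Ratio = 1.142/0.7326 ≈ 1.56.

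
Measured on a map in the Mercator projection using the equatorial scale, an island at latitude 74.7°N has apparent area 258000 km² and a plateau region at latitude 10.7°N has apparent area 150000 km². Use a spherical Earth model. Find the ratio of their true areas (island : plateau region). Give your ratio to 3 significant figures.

0.124

Since Mercator area scale is 1/cos²φ, the true area equals the apparent area multiplied by cos²φ.
True area of island: 258000 × cos²(74.7°) = 258000 × 0.06963 = 17960 km².
True area of plateau region: 150000 × cos²(10.7°) = 150000 × 0.9655 = 144800 km².
Ratio = 17960 / 144800 ≈ 0.124.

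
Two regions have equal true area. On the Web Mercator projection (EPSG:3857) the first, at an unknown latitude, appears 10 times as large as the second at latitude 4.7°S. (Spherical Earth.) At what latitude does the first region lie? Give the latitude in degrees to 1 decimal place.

71.6°

On Mercator, (apparent₁)/(apparent₂) = sec²φ₁ / sec²φ₂ when true areas are equal.
cos²φ₂ / cos²φ₁ = 10  ⇒  cos φ₁ = cos 4.7° / √10 = 0.9966/3.162 = 0.3152.
φ₁ = arccos(0.3152) ≈ 71.6°.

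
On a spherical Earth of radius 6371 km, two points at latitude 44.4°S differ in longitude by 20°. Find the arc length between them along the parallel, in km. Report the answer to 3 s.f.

1590 km

Arc length along a parallel = R cos φ · Δλ (with Δλ in radians).
= 6371 × cos 44.4° × (20° × π/180) = 6371 × 0.7145 × 0.3491 ≈ 1590 km.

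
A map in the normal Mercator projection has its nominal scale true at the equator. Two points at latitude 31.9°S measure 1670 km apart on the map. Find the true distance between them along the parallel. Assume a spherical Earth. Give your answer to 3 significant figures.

Mercator is conformal, so the point scale is isotropic: h = k = sec φ = 1/cos φ.
Along the parallel at 31.9°, map distances are exaggerated by k = sec 31.9° = 1.178.
True distance = 1670 / 1.178 = 1670 × cos 31.9° ≈ 1420 km.

1420 km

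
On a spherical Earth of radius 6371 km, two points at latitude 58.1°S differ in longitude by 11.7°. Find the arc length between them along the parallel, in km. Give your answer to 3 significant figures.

Arc length along a parallel = R cos φ · Δλ (with Δλ in radians).
= 6371 × cos 58.1° × (11.7° × π/180) = 6371 × 0.5284 × 0.2042 ≈ 687 km.

687 km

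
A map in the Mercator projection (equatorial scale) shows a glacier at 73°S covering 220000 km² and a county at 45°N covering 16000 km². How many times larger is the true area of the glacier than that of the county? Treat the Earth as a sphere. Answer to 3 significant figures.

2.35

Since Mercator area scale is 1/cos²φ, the true area equals the apparent area multiplied by cos²φ.
True area of glacier: 220000 × cos²(73°) = 220000 × 0.08548 = 18810 km².
True area of county: 16000 × cos²(45°) = 16000 × 0.5000 = 8000 km².
Ratio = 18810 / 8000 ≈ 2.35.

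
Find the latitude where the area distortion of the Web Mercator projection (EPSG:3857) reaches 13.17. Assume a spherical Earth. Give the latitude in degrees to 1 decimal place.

74.0°

Mercator areal scale is sec²φ.
sec²φ = 13.17  ⇒  cos²φ = 0.07593  ⇒  cos φ = 0.2756.
φ = arccos(0.2756) ≈ 74.0°.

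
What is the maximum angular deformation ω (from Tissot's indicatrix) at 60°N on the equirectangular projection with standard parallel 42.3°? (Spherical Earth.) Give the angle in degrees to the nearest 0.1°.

In the equirectangular projection with standard parallel φ₀ = 42.3° (x = Rλ cos φ₀, y = Rφ), meridians are true-scale (h = 1) and the parallel scale is k = cos φ₀ / cos φ.
At 60°: h = 1.000, k = 1.479; principal scales a = 1.479, b = 1.000.
sin(ω/2) = (a − b)/(a + b) = 0.4793/2.479 = 0.1933, so ω = 2 arcsin(0.1933) ≈ 22.3°.

22.3°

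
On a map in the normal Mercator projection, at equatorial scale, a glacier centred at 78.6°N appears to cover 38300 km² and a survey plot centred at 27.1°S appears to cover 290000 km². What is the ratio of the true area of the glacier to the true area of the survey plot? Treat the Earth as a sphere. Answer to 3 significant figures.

On Mercator the areal scale is sec²φ, so true area = apparent × cos²φ.
True area of glacier: 38300 × cos²(78.6°) = 38300 × 0.03907 = 1496 km².
True area of survey plot: 290000 × cos²(27.1°) = 290000 × 0.7925 = 229800 km².
Ratio = 1496 / 229800 ≈ 0.00651.

0.00651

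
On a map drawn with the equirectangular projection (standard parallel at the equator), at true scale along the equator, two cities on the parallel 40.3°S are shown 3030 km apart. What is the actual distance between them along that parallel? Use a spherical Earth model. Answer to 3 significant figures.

2310 km

For the equirectangular projection with φ₀ = 0 (plate carrée), h = 1 along meridians and k = sec φ along parallels.
Along the parallel at 40.3°, map distances are exaggerated by k = sec 40.3° = 1.311.
True distance = 3030 / 1.311 = 3030 × cos 40.3° ≈ 2310 km.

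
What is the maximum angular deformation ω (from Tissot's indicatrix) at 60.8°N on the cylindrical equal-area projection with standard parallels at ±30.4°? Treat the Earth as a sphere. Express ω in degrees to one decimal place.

A cylindrical equal-area projection with standard parallel φ₀ has meridian scale h = cos φ / cos φ₀ and parallel scale k = cos φ₀ / cos φ (so areas are preserved, h·k = 1).
At 60.8°: h = 0.5656, k = 1.768; principal scales a = 1.768, b = 0.5656.
sin(ω/2) = (a − b)/(a + b) = 1.202/2.334 = 0.5152, so ω = 2 arcsin(0.5152) ≈ 62.0°.

62.0°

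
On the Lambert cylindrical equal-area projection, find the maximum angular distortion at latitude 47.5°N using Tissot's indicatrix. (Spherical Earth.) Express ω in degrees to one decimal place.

The Lambert cylindrical equal-area projection is the cylindrical equal-area projection with its standard parallel at the equator (φ₀ = 0). For cylindrical equal-area with standard parallel φ₀, h = cos φ / cos φ₀ and k = cos φ₀ / cos φ, so h·k = 1.
At 47.5°: h = 0.6756, k = 1.480; principal scales a = 1.480, b = 0.6756.
sin(ω/2) = (a − b)/(a + b) = 0.8046/2.156 = 0.3732, so ω = 2 arcsin(0.3732) ≈ 43.8°.

43.8°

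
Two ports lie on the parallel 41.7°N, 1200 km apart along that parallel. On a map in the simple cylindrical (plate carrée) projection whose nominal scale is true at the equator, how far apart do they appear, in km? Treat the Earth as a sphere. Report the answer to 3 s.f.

In the plate carrée (x = Rλ, y = Rφ), meridians are true-scale (h = 1) and parallels are stretched by k = sec φ.
Along the parallel, k = sec 41.7° = 1/0.7466 = 1.339.
Map distance = 1200 × 1.339 ≈ 1610 km.

1610 km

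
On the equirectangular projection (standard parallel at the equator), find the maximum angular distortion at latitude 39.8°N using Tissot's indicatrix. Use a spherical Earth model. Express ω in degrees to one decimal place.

15.1°

Plate carrée maps x = Rλ, y = Rφ. The meridian scale is h = 1 and the parallel scale is k = 1/cos φ = sec φ.
At 39.8°: h = 1.000, k = 1.302; principal scales a = 1.302, b = 1.000.
sin(ω/2) = (a − b)/(a + b) = 0.3016/2.302 = 0.1310, so ω = 2 arcsin(0.1310) ≈ 15.1°.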